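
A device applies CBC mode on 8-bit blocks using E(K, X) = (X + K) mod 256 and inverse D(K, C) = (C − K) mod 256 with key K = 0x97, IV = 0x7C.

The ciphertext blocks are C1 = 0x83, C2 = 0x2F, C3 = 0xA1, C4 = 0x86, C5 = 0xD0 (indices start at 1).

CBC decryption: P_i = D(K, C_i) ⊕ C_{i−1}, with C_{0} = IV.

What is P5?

P5 = 0xBF

P5: D(K, 0xD0) = 0x39; 0x39 ⊕ 0x86 = 0xBF.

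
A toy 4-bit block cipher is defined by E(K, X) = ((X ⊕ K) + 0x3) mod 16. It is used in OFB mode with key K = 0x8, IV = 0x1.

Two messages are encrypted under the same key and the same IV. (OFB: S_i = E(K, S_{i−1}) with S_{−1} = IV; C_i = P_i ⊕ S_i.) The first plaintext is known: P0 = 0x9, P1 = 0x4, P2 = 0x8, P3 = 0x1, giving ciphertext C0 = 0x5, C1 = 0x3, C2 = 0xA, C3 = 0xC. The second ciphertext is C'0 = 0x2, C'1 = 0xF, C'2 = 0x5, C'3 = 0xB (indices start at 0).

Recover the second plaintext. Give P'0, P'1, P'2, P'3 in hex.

P'0 = 0xE, P'1 = 0x8, P'2 = 0x7, P'3 = 0x6

In OFB with a reused IV, both messages share the same keystream S_i, so C_i ⊕ C'_i = P_i ⊕ P'_i and thus P'_i = P_i ⊕ C_i ⊕ C'_i.
P'0: 0x9 ⊕ 0x5 ⊕ 0x2 = 0xE.
P'1: 0x4 ⊕ 0x3 ⊕ 0xF = 0x8.
P'2: 0x8 ⊕ 0xA ⊕ 0x5 = 0x7.
P'3: 0x1 ⊕ 0xC ⊕ 0xB = 0x6.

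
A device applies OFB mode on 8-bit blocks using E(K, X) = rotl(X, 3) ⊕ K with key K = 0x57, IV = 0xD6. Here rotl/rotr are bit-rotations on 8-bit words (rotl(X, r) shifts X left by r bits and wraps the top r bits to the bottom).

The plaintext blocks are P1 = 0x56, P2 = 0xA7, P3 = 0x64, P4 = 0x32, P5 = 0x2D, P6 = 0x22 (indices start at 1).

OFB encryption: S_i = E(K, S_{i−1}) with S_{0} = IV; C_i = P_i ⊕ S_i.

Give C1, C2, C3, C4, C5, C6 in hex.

C1: S = E(K, 0xD6) = 0xE1; 0x56 ⊕ 0xE1 = 0xB7.
C2: S = E(K, 0xE1) = 0x58; 0xA7 ⊕ 0x58 = 0xFF.
C3: S = E(K, 0x58) = 0x95; 0x64 ⊕ 0x95 = 0xF1.
C4: S = E(K, 0x95) = 0xFB; 0x32 ⊕ 0xFB = 0xC9.
C5: S = E(K, 0xFB) = 0x88; 0x2D ⊕ 0x88 = 0xA5.
C6: S = E(K, 0x88) = 0x13; 0x22 ⊕ 0x13 = 0x31.

C1 = 0xB7, C2 = 0xFF, C3 = 0xF1, C4 = 0xC9, C5 = 0xA5, C6 = 0x31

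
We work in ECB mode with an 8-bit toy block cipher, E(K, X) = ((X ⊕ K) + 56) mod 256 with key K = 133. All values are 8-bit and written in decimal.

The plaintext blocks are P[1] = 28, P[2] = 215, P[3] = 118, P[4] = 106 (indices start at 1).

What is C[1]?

ECB encryption: C_i = E(K, P_i).
C[1]: E(K, 28) = 209.

C[1] = 209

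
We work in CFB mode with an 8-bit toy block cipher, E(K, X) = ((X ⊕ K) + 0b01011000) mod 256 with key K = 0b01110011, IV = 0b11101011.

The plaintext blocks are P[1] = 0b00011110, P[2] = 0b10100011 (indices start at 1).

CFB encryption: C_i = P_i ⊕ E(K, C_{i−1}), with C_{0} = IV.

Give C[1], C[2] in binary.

C[1] = 0b11101110, C[2] = 0b01010110

C[1]: E(K, 0b11101011) = 0b11110000; 0b00011110 ⊕ 0b11110000 = 0b11101110.
C[2]: E(K, 0b11101110) = 0b11110101; 0b10100011 ⊕ 0b11110101 = 0b01010110.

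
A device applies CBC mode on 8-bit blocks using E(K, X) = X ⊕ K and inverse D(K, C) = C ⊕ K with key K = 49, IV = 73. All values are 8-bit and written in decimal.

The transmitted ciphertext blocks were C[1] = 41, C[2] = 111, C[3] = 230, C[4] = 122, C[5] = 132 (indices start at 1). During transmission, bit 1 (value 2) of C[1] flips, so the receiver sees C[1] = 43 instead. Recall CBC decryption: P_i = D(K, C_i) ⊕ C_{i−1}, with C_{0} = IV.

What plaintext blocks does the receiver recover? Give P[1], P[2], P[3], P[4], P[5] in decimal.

P[1] = 83, P[2] = 117, P[3] = 184, P[4] = 173, P[5] = 207

Only C[1] changed, to 43. In CBC, a change in C_i garbles P_i and flips the same bit in P_{i+1}. Decrypting the received ciphertext:
P[1]: D(K, 43) = 26; 26 ⊕ 73 = 83.
P[2]: D(K, 111) = 94; 94 ⊕ 43 = 117.
P[3]: D(K, 230) = 215; 215 ⊕ 111 = 184.
P[4]: D(K, 122) = 75; 75 ⊕ 230 = 173.
P[5]: D(K, 132) = 181; 181 ⊕ 122 = 207.
Blocks that differ from the original plaintext: P[1], P[2].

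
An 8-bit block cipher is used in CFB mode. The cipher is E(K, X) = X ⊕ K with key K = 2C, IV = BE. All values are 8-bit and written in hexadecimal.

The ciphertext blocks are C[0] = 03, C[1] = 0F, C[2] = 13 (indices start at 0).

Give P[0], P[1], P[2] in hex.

CFB decryption: P_i = C_i ⊕ E(K, C_{i−1}), with C_{−1} = IV.
P[0]: E(K, BE) = 92; 03 ⊕ 92 = 91.
P[1]: E(K, 03) = 2F; 0F ⊕ 2F = 20.
P[2]: E(K, 0F) = 23; 13 ⊕ 23 = 30.

P[0] = 91, P[1] = 20, P[2] = 30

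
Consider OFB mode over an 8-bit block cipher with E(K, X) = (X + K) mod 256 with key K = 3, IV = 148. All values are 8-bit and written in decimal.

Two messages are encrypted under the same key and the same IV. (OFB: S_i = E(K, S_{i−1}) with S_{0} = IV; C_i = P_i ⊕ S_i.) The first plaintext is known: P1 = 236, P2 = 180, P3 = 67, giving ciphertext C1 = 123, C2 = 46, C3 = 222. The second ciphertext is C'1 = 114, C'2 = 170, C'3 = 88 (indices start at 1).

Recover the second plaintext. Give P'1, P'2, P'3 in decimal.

In OFB with a reused IV, both messages share the same keystream S_i, so C_i ⊕ C'_i = P_i ⊕ P'_i and thus P'_i = P_i ⊕ C_i ⊕ C'_i.
P'1: 236 ⊕ 123 ⊕ 114 = 229.
P'2: 180 ⊕ 46 ⊕ 170 = 48.
P'3: 67 ⊕ 222 ⊕ 88 = 197.

P'1 = 229, P'2 = 48, P'3 = 197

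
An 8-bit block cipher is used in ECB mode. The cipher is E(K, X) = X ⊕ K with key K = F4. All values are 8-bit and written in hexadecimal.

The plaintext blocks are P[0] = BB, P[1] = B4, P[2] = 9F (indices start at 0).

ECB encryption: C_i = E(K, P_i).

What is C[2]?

C[2] = 6B

C[2]: E(K, 9F) = 6B.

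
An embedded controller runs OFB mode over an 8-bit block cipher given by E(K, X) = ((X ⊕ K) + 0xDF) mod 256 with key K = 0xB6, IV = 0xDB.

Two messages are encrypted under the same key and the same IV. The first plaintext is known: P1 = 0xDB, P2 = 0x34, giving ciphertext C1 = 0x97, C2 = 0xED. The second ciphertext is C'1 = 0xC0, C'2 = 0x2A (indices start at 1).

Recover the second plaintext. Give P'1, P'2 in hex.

P'1 = 0x8C, P'2 = 0xF3

In OFB with a reused IV, both messages share the same keystream S_i, so C_i ⊕ C'_i = P_i ⊕ P'_i and thus P'_i = P_i ⊕ C_i ⊕ C'_i.
P'1: 0xDB ⊕ 0x97 ⊕ 0xC0 = 0x8C.
P'2: 0x34 ⊕ 0xED ⊕ 0x2A = 0xF3.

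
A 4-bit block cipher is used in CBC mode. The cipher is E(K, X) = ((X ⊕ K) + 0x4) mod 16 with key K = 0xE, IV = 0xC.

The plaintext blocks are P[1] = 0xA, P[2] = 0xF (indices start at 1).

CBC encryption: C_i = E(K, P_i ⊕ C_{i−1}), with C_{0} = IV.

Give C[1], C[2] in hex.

C[1]: P[1] ⊕ 0xC = 0x6; E(K, 0x6) = 0xC.
C[2]: P[2] ⊕ 0xC = 0x3; E(K, 0x3) = 0x1.

C[1] = 0xC, C[2] = 0x1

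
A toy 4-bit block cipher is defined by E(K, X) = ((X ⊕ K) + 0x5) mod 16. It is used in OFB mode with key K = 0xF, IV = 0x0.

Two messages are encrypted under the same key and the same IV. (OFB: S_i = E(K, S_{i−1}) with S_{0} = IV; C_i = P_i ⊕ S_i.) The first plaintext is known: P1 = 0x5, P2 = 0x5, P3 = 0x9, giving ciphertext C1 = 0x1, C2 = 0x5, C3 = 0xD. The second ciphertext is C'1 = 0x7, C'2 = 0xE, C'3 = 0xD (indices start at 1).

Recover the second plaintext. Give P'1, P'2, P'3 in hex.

In OFB with a reused IV, both messages share the same keystream S_i, so C_i ⊕ C'_i = P_i ⊕ P'_i and thus P'_i = P_i ⊕ C_i ⊕ C'_i.
P'1: 0x5 ⊕ 0x1 ⊕ 0x7 = 0x3.
P'2: 0x5 ⊕ 0x5 ⊕ 0xE = 0xE.
P'3: 0x9 ⊕ 0xD ⊕ 0xD = 0x9.

P'1 = 0x3, P'2 = 0xE, P'3 = 0x9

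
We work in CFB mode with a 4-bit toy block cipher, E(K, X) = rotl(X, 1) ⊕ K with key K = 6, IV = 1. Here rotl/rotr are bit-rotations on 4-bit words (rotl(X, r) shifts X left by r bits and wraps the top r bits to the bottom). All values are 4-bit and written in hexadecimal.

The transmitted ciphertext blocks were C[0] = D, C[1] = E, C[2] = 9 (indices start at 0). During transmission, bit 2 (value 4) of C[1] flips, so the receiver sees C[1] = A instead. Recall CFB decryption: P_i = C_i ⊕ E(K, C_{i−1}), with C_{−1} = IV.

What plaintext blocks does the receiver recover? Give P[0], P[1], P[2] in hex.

P[0] = 9, P[1] = 7, P[2] = A

Only C[1] changed, to A. In CFB, a change in C_i flips the same bit in P_i and garbles P_{i+1}. Decrypting the received ciphertext:
P[0]: E(K, 1) = 4; D ⊕ 4 = 9.
P[1]: E(K, D) = D; A ⊕ D = 7.
P[2]: E(K, A) = 3; 9 ⊕ 3 = A.
Blocks that differ from the original plaintext: P[1], P[2].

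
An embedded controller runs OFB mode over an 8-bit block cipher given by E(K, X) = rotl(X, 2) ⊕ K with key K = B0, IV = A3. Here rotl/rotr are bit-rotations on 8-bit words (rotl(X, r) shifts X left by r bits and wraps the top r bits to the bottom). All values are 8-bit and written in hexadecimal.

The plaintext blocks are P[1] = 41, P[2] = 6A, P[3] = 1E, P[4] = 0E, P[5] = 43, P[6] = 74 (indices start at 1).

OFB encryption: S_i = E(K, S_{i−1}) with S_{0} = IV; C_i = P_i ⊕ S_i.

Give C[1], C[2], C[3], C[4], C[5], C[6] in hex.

C[1] = 7F, C[2] = 22, C[3] = 8F, C[4] = F8, C[5] = 28, C[6] = 69

C[1]: S = E(K, A3) = 3E; 41 ⊕ 3E = 7F.
C[2]: S = E(K, 3E) = 48; 6A ⊕ 48 = 22.
C[3]: S = E(K, 48) = 91; 1E ⊕ 91 = 8F.
C[4]: S = E(K, 91) = F6; 0E ⊕ F6 = F8.
C[5]: S = E(K, F6) = 6B; 43 ⊕ 6B = 28.
C[6]: S = E(K, 6B) = 1D; 74 ⊕ 1D = 69.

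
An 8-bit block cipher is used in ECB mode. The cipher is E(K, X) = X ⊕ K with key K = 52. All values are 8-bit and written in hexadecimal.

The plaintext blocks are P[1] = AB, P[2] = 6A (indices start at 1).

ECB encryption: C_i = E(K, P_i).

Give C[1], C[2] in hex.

C[1]: E(K, AB) = F9.
C[2]: E(K, 6A) = 38.

C[1] = F9, C[2] = 38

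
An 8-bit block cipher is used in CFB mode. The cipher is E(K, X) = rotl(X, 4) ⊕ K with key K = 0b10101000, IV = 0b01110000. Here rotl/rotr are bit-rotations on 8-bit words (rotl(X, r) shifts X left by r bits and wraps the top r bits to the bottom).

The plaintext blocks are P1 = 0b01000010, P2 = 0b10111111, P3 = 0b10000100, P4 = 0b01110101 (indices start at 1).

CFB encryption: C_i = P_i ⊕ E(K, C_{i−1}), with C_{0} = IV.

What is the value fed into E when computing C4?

0b10110000

C1: E(K, 0b01110000) = 0b10101111; 0b01000010 ⊕ 0b10101111 = 0b11101101.
C2: E(K, 0b11101101) = 0b01110110; 0b10111111 ⊕ 0b01110110 = 0b11001001.
C3: E(K, 0b11001001) = 0b00110100; 0b10000100 ⊕ 0b00110100 = 0b10110000.
C4: E(K, 0b10110000) = 0b10100011; 0b01110101 ⊕ 0b10100011 = 0b11010110.
So the input to E for block 4 is 0b10110000.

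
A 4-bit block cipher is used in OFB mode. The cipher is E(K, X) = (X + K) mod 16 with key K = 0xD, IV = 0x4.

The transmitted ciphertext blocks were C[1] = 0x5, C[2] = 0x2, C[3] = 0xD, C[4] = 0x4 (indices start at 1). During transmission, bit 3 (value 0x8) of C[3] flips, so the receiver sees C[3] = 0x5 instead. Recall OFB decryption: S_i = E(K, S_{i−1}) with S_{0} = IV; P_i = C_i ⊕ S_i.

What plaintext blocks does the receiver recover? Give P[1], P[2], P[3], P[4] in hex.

P[1] = 0x4, P[2] = 0xC, P[3] = 0xE, P[4] = 0xC

Only C[3] changed, to 0x5. In OFB, a change in C_i flips the same bit in P_i only; the keystream is unaffected. Decrypting the received ciphertext:
P[1]: S = E(K, 0x4) = 0x1; 0x5 ⊕ 0x1 = 0x4.
P[2]: S = E(K, 0x1) = 0xE; 0x2 ⊕ 0xE = 0xC.
P[3]: S = E(K, 0xE) = 0xB; 0x5 ⊕ 0xB = 0xE.
P[4]: S = E(K, 0xB) = 0x8; 0x4 ⊕ 0x8 = 0xC.
Blocks that differ from the original plaintext: P[3].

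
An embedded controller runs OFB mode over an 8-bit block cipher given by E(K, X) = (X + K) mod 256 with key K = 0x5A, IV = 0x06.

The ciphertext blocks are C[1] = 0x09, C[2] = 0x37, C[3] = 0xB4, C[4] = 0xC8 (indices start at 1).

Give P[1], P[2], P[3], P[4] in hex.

OFB decryption: S_i = E(K, S_{i−1}) with S_{0} = IV; P_i = C_i ⊕ S_i.
P[1]: S = E(K, 0x06) = 0x60; 0x09 ⊕ 0x60 = 0x69.
P[2]: S = E(K, 0x60) = 0xBA; 0x37 ⊕ 0xBA = 0x8D.
P[3]: S = E(K, 0xBA) = 0x14; 0xB4 ⊕ 0x14 = 0xA0.
P[4]: S = E(K, 0x14) = 0x6E; 0xC8 ⊕ 0x6E = 0xA6.

P[1] = 0x69, P[2] = 0x8D, P[3] = 0xA0, P[4] = 0xA6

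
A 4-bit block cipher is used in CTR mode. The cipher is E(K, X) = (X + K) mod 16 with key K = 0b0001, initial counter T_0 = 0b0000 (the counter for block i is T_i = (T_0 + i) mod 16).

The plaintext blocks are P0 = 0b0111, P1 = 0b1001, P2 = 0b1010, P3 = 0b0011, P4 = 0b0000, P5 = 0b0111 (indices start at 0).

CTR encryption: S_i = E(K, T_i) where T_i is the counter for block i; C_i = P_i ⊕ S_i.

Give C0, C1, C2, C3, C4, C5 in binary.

C0: T = 0b0000, S = E(K, T) = 0b0001; 0b0111 ⊕ 0b0001 = 0b0110.
C1: T = 0b0001, S = E(K, T) = 0b0010; 0b1001 ⊕ 0b0010 = 0b1011.
C2: T = 0b0010, S = E(K, T) = 0b0011; 0b1010 ⊕ 0b0011 = 0b1001.
C3: T = 0b0011, S = E(K, T) = 0b0100; 0b0011 ⊕ 0b0100 = 0b0111.
C4: T = 0b0100, S = E(K, T) = 0b0101; 0b0000 ⊕ 0b0101 = 0b0101.
C5: T = 0b0101, S = E(K, T) = 0b0110; 0b0111 ⊕ 0b0110 = 0b0001.

C0 = 0b0110, C1 = 0b1011, C2 = 0b1001, C3 = 0b0111, C4 = 0b0101, C5 = 0b0001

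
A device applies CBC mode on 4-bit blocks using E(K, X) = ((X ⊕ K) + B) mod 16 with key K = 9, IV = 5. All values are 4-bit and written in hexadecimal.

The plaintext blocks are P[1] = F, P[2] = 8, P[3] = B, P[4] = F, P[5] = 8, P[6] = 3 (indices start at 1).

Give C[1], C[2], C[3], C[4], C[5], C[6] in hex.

C[1] = E, C[2] = A, C[3] = 3, C[4] = 0, C[5] = C, C[6] = 1

CBC encryption: C_i = E(K, P_i ⊕ C_{i−1}), with C_{0} = IV.
C[1]: P[1] ⊕ 5 = A; E(K, A) = E.
C[2]: P[2] ⊕ E = 6; E(K, 6) = A.
C[3]: P[3] ⊕ A = 1; E(K, 1) = 3.
C[4]: P[4] ⊕ 3 = C; E(K, C) = 0.
C[5]: P[5] ⊕ 0 = 8; E(K, 8) = C.
C[6]: P[6] ⊕ C = F; E(K, F) = 1.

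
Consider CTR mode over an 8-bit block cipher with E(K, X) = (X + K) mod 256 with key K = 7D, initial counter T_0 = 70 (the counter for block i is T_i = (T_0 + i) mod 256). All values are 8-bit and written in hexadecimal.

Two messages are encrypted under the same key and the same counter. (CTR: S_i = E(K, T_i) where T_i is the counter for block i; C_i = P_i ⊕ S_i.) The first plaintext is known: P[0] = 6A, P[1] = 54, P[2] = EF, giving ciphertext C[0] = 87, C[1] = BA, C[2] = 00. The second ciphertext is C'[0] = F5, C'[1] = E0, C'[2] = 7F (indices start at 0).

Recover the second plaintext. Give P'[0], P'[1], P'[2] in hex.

In CTR with a reused counter, both messages share the same keystream S_i, so C_i ⊕ C'_i = P_i ⊕ P'_i and thus P'_i = P_i ⊕ C_i ⊕ C'_i.
P'[0]: 6A ⊕ 87 ⊕ F5 = 18.
P'[1]: 54 ⊕ BA ⊕ E0 = 0E.
P'[2]: EF ⊕ 00 ⊕ 7F = 90.

P'[0] = 18, P'[1] = 0E, P'[2] = 90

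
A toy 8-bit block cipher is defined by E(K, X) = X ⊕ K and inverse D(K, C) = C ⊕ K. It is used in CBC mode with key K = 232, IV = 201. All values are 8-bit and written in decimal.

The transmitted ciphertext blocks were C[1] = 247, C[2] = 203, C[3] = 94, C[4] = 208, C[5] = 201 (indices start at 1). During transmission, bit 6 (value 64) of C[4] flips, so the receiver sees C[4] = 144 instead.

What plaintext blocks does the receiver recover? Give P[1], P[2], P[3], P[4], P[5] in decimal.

CBC decryption: P_i = D(K, C_i) ⊕ C_{i−1}, with C_{0} = IV.
Only C[4] changed, to 144. In CBC, a change in C_i garbles P_i and flips the same bit in P_{i+1}. Decrypting the received ciphertext:
P[1]: D(K, 247) = 31; 31 ⊕ 201 = 214.
P[2]: D(K, 203) = 35; 35 ⊕ 247 = 212.
P[3]: D(K, 94) = 182; 182 ⊕ 203 = 125.
P[4]: D(K, 144) = 120; 120 ⊕ 94 = 38.
P[5]: D(K, 201) = 33; 33 ⊕ 144 = 177.
Blocks that differ from the original plaintext: P[4], P[5].

P[1] = 214, P[2] = 212, P[3] = 125, P[4] = 38, P[5] = 177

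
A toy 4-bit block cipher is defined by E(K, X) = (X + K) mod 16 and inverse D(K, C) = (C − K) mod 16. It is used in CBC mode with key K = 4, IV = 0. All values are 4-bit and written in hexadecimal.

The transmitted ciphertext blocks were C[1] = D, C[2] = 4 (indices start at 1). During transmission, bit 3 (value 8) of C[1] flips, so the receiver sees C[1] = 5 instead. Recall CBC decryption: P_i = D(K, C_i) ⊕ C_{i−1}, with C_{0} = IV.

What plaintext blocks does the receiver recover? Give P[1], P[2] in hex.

Only C[1] changed, to 5. In CBC, a change in C_i garbles P_i and flips the same bit in P_{i+1}. Decrypting the received ciphertext:
P[1]: D(K, 5) = 1; 1 ⊕ 0 = 1.
P[2]: D(K, 4) = 0; 0 ⊕ 5 = 5.
Blocks that differ from the original plaintext: P[1], P[2].

P[1] = 1, P[2] = 5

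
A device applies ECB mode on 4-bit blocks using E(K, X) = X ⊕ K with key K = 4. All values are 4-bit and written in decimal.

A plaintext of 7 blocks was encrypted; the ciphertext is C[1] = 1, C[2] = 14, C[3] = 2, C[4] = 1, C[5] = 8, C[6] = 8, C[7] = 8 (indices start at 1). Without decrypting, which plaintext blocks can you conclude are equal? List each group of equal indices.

P[1] = P[4]; P[5] = P[6] = P[7]

ECB encrypts each block independently with the same key, so equal ciphertext blocks imply equal plaintext blocks.
C[1] = C[4] = 1, so P[1] = P[4].
C[5] = C[6] = C[7] = 8, so P[5] = P[6] = P[7].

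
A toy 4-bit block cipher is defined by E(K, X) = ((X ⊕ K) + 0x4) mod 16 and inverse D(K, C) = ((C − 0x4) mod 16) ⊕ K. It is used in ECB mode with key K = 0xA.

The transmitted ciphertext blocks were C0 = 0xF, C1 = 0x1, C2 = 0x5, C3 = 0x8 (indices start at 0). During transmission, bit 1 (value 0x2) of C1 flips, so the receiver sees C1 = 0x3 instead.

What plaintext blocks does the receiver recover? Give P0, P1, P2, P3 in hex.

P0 = 0x1, P1 = 0x5, P2 = 0xB, P3 = 0xE

ECB decryption: P_i = D(K, C_i).
Only C1 changed, to 0x3. In ECB, a change in C_i affects only P_i. Decrypting the received ciphertext:
P0: D(K, 0xF) = 0x1.
P1: D(K, 0x3) = 0x5.
P2: D(K, 0x5) = 0xB.
P3: D(K, 0x8) = 0xE.
Blocks that differ from the original plaintext: P1.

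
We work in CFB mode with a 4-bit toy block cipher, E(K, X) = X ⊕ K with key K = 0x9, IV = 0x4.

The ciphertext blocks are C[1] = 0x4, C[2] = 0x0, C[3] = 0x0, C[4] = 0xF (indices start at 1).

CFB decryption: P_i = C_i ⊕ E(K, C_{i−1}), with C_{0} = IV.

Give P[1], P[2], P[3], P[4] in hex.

P[1]: E(K, 0x4) = 0xD; 0x4 ⊕ 0xD = 0x9.
P[2]: E(K, 0x4) = 0xD; 0x0 ⊕ 0xD = 0xD.
P[3]: E(K, 0x0) = 0x9; 0x0 ⊕ 0x9 = 0x9.
P[4]: E(K, 0x0) = 0x9; 0xF ⊕ 0x9 = 0x6.

P[1] = 0x9, P[2] = 0xD, P[3] = 0x9, P[4] = 0x6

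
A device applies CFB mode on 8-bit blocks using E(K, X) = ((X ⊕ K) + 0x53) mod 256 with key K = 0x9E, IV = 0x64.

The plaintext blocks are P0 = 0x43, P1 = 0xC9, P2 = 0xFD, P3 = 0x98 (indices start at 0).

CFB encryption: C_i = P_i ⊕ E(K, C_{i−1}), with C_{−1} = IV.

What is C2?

C2 = 0xFA

C0: E(K, 0x64) = 0x4D; 0x43 ⊕ 0x4D = 0x0E.
C1: E(K, 0x0E) = 0xE3; 0xC9 ⊕ 0xE3 = 0x2A.
C2: E(K, 0x2A) = 0x07; 0xFD ⊕ 0x07 = 0xFA.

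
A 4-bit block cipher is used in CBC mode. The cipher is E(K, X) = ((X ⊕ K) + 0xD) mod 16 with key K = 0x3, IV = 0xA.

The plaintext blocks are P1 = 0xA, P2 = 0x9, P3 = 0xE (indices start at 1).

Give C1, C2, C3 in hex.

C1 = 0x0, C2 = 0x7, C3 = 0x7

CBC encryption: C_i = E(K, P_i ⊕ C_{i−1}), with C_{0} = IV.
C1: P1 ⊕ 0xA = 0x0; E(K, 0x0) = 0x0.
C2: P2 ⊕ 0x0 = 0x9; E(K, 0x9) = 0x7.
C3: P3 ⊕ 0x7 = 0x9; E(K, 0x9) = 0x7.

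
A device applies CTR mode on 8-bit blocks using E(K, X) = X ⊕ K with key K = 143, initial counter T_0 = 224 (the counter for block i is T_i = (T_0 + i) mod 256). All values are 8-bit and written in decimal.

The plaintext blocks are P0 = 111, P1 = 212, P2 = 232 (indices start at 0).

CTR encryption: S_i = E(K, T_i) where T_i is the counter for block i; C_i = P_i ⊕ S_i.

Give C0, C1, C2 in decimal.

C0 = 0, C1 = 186, C2 = 133

C0: T = 224, S = E(K, T) = 111; 111 ⊕ 111 = 0.
C1: T = 225, S = E(K, T) = 110; 212 ⊕ 110 = 186.
C2: T = 226, S = E(K, T) = 109; 232 ⊕ 109 = 133.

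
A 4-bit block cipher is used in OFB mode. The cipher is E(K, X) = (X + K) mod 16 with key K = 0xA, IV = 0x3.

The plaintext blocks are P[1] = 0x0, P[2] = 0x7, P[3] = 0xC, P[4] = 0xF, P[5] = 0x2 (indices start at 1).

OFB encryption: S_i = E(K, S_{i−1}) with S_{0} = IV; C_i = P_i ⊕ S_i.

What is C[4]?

C[1]: S = E(K, 0x3) = 0xD; 0x0 ⊕ 0xD = 0xD.
C[2]: S = E(K, 0xD) = 0x7; 0x7 ⊕ 0x7 = 0x0.
C[3]: S = E(K, 0x7) = 0x1; 0xC ⊕ 0x1 = 0xD.
C[4]: S = E(K, 0x1) = 0xB; 0xF ⊕ 0xB = 0x4.

C[4] = 0x4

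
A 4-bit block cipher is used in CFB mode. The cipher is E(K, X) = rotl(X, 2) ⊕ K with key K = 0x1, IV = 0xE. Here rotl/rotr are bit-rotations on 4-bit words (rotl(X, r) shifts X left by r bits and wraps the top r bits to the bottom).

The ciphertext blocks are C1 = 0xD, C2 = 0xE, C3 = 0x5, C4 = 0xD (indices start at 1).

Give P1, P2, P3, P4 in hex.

P1 = 0x7, P2 = 0x8, P3 = 0xF, P4 = 0x9

CFB decryption: P_i = C_i ⊕ E(K, C_{i−1}), with C_{0} = IV.
P1: E(K, 0xE) = 0xA; 0xD ⊕ 0xA = 0x7.
P2: E(K, 0xD) = 0x6; 0xE ⊕ 0x6 = 0x8.
P3: E(K, 0xE) = 0xA; 0x5 ⊕ 0xA = 0xF.
P4: E(K, 0x5) = 0x4; 0xD ⊕ 0x4 = 0x9.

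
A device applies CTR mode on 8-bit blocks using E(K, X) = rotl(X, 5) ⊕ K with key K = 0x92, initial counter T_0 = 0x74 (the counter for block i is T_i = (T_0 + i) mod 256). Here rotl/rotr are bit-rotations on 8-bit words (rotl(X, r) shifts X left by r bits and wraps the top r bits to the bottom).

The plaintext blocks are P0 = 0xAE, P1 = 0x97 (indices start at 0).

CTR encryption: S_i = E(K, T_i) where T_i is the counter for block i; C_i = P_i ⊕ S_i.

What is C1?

C1 = 0xAB

C0: T = 0x74, S = E(K, T) = 0x1C; 0xAE ⊕ 0x1C = 0xB2.
C1: T = 0x75, S = E(K, T) = 0x3C; 0x97 ⊕ 0x3C = 0xAB.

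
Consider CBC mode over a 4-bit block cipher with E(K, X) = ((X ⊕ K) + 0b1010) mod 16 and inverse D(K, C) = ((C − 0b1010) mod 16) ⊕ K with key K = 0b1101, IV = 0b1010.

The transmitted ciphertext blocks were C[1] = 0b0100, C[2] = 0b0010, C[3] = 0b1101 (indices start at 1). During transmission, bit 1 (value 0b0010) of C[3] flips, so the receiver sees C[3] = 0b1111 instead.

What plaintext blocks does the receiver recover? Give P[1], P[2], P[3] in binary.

CBC decryption: P_i = D(K, C_i) ⊕ C_{i−1}, with C_{0} = IV.
Only C[3] changed, to 0b1111. In CBC, a change in C_i garbles P_i and flips the same bit in P_{i+1}. Decrypting the received ciphertext:
P[1]: D(K, 0b0100) = 0b0111; 0b0111 ⊕ 0b1010 = 0b1101.
P[2]: D(K, 0b0010) = 0b0101; 0b0101 ⊕ 0b0100 = 0b0001.
P[3]: D(K, 0b1111) = 0b1000; 0b1000 ⊕ 0b0010 = 0b1010.
Blocks that differ from the original plaintext: P[3].

P[1] = 0b1101, P[2] = 0b0001, P[3] = 0b1010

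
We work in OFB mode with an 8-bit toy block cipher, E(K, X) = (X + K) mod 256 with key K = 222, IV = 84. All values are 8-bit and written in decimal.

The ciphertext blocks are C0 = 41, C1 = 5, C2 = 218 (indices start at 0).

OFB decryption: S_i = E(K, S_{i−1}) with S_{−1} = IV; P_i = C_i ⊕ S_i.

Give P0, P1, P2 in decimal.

P0 = 27, P1 = 21, P2 = 52

P0: S = E(K, 84) = 50; 41 ⊕ 50 = 27.
P1: S = E(K, 50) = 16; 5 ⊕ 16 = 21.
P2: S = E(K, 16) = 238; 218 ⊕ 238 = 52.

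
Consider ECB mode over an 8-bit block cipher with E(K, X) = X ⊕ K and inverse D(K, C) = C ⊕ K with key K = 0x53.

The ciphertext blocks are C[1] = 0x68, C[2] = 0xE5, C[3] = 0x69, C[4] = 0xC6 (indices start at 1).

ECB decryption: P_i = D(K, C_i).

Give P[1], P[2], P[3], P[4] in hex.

P[1]: D(K, 0x68) = 0x3B.
P[2]: D(K, 0xE5) = 0xB6.
P[3]: D(K, 0x69) = 0x3A.
P[4]: D(K, 0xC6) = 0x95.

P[1] = 0x3B, P[2] = 0xB6, P[3] = 0x3A, P[4] = 0x95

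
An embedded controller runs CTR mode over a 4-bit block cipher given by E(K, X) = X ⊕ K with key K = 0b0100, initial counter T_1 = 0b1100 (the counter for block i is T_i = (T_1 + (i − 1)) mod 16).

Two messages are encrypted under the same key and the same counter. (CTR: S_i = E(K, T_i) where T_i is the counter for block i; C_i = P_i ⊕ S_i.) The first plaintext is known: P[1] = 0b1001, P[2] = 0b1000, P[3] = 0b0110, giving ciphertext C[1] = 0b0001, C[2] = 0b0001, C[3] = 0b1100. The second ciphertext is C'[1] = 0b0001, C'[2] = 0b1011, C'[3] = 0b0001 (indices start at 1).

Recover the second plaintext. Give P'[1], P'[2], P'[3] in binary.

P'[1] = 0b1001, P'[2] = 0b0010, P'[3] = 0b1011

In CTR with a reused counter, both messages share the same keystream S_i, so C_i ⊕ C'_i = P_i ⊕ P'_i and thus P'_i = P_i ⊕ C_i ⊕ C'_i.
P'[1]: 0b1001 ⊕ 0b0001 ⊕ 0b0001 = 0b1001.
P'[2]: 0b1000 ⊕ 0b0001 ⊕ 0b1011 = 0b0010.
P'[3]: 0b0110 ⊕ 0b1100 ⊕ 0b0001 = 0b1011.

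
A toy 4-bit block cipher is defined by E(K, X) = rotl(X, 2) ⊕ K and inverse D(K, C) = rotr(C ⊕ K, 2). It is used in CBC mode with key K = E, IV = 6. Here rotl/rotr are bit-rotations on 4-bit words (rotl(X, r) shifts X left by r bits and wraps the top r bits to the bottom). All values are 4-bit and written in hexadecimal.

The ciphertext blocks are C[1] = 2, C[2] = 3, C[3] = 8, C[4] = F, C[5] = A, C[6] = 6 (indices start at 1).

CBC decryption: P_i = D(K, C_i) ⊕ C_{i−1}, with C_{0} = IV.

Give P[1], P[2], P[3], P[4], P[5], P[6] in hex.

P[1]: D(K, 2) = 3; 3 ⊕ 6 = 5.
P[2]: D(K, 3) = 7; 7 ⊕ 2 = 5.
P[3]: D(K, 8) = 9; 9 ⊕ 3 = A.
P[4]: D(K, F) = 4; 4 ⊕ 8 = C.
P[5]: D(K, A) = 1; 1 ⊕ F = E.
P[6]: D(K, 6) = 2; 2 ⊕ A = 8.

P[1] = 5, P[2] = 5, P[3] = A, P[4] = C, P[5] = E, P[6] = 8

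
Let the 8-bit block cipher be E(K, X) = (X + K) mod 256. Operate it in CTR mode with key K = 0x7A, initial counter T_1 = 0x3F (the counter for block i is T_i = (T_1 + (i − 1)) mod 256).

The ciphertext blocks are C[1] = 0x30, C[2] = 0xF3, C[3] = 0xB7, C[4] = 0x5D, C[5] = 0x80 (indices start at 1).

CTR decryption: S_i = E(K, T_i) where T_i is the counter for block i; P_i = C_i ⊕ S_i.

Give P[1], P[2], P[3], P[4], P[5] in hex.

P[1]: T = 0x3F, S = E(K, T) = 0xB9; 0x30 ⊕ 0xB9 = 0x89.
P[2]: T = 0x40, S = E(K, T) = 0xBA; 0xF3 ⊕ 0xBA = 0x49.
P[3]: T = 0x41, S = E(K, T) = 0xBB; 0xB7 ⊕ 0xBB = 0x0C.
P[4]: T = 0x42, S = E(K, T) = 0xBC; 0x5D ⊕ 0xBC = 0xE1.
P[5]: T = 0x43, S = E(K, T) = 0xBD; 0x80 ⊕ 0xBD = 0x3D.

P[1] = 0x89, P[2] = 0x49, P[3] = 0x0C, P[4] = 0xE1, P[5] = 0x3D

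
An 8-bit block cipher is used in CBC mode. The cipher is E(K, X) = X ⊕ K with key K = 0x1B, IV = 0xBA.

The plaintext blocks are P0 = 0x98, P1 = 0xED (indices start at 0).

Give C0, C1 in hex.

C0 = 0x39, C1 = 0xCF

CBC encryption: C_i = E(K, P_i ⊕ C_{i−1}), with C_{−1} = IV.
C0: P0 ⊕ 0xBA = 0x22; E(K, 0x22) = 0x39.
C1: P1 ⊕ 0x39 = 0xD4; E(K, 0xD4) = 0xCF.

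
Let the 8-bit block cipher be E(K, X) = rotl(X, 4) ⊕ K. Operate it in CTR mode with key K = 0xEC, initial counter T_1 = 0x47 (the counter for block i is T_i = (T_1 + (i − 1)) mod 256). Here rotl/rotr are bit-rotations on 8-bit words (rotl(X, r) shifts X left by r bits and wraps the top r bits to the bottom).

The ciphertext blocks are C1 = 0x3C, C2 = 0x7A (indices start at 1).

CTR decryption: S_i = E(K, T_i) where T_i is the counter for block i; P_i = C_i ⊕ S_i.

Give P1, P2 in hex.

P1 = 0xA4, P2 = 0x12

P1: T = 0x47, S = E(K, T) = 0x98; 0x3C ⊕ 0x98 = 0xA4.
P2: T = 0x48, S = E(K, T) = 0x68; 0x7A ⊕ 0x68 = 0x12.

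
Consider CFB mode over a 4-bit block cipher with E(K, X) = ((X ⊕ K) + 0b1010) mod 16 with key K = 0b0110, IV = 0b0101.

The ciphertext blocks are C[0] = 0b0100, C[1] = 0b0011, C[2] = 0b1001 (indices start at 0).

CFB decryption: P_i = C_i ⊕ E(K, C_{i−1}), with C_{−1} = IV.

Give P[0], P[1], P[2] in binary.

P[0]: E(K, 0b0101) = 0b1101; 0b0100 ⊕ 0b1101 = 0b1001.
P[1]: E(K, 0b0100) = 0b1100; 0b0011 ⊕ 0b1100 = 0b1111.
P[2]: E(K, 0b0011) = 0b1111; 0b1001 ⊕ 0b1111 = 0b0110.

P[0] = 0b1001, P[1] = 0b1111, P[2] = 0b0110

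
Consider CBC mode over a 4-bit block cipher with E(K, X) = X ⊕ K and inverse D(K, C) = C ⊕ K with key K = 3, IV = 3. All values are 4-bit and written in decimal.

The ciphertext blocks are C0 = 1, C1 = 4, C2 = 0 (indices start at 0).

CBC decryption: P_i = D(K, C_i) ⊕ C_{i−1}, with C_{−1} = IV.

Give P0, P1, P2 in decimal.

P0: D(K, 1) = 2; 2 ⊕ 3 = 1.
P1: D(K, 4) = 7; 7 ⊕ 1 = 6.
P2: D(K, 0) = 3; 3 ⊕ 4 = 7.

P0 = 1, P1 = 6, P2 = 7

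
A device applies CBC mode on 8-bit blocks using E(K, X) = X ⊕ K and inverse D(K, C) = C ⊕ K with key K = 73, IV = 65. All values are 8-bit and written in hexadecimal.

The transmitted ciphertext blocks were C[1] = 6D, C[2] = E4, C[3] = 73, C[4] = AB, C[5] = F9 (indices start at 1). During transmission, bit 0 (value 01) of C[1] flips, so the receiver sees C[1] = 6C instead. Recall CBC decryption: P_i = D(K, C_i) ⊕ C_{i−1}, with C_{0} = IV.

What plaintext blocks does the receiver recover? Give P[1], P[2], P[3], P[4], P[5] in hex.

P[1] = 7A, P[2] = FB, P[3] = E4, P[4] = AB, P[5] = 21

Only C[1] changed, to 6C. In CBC, a change in C_i garbles P_i and flips the same bit in P_{i+1}. Decrypting the received ciphertext:
P[1]: D(K, 6C) = 1F; 1F ⊕ 65 = 7A.
P[2]: D(K, E4) = 97; 97 ⊕ 6C = FB.
P[3]: D(K, 73) = 00; 00 ⊕ E4 = E4.
P[4]: D(K, AB) = D8; D8 ⊕ 73 = AB.
P[5]: D(K, F9) = 8A; 8A ⊕ AB = 21.
Blocks that differ from the original plaintext: P[1], P[2].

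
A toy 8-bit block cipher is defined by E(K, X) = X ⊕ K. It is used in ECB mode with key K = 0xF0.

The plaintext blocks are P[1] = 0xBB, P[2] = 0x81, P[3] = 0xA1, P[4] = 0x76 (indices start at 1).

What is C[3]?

C[3] = 0x51

ECB encryption: C_i = E(K, P_i).
C[3]: E(K, 0xA1) = 0x51.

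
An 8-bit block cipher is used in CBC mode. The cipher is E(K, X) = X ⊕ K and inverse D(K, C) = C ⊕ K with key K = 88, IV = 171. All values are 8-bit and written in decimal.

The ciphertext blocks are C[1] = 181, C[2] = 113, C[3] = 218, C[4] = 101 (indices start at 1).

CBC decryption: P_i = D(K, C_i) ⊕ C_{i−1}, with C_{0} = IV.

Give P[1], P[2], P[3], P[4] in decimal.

P[1] = 70, P[2] = 156, P[3] = 243, P[4] = 231

P[1]: D(K, 181) = 237; 237 ⊕ 171 = 70.
P[2]: D(K, 113) = 41; 41 ⊕ 181 = 156.
P[3]: D(K, 218) = 130; 130 ⊕ 113 = 243.
P[4]: D(K, 101) = 61; 61 ⊕ 218 = 231.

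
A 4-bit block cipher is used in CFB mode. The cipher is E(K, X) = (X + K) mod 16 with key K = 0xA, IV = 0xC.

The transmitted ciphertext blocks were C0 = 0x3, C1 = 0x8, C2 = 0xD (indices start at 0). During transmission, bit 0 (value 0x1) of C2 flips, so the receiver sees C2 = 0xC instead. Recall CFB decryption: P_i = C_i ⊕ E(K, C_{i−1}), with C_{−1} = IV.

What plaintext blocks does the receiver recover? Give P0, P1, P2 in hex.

P0 = 0x5, P1 = 0x5, P2 = 0xE

Only C2 changed, to 0xC. In CFB, a change in C_i flips the same bit in P_i and garbles P_{i+1}. Decrypting the received ciphertext:
P0: E(K, 0xC) = 0x6; 0x3 ⊕ 0x6 = 0x5.
P1: E(K, 0x3) = 0xD; 0x8 ⊕ 0xD = 0x5.
P2: E(K, 0x8) = 0x2; 0xC ⊕ 0x2 = 0xE.
Blocks that differ from the original plaintext: P2.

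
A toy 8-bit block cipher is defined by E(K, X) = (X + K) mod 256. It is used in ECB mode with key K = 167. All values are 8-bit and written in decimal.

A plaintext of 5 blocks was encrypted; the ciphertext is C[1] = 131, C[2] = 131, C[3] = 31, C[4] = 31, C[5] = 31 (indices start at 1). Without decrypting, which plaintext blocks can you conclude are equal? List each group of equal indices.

P[1] = P[2]; P[3] = P[4] = P[5]

ECB encrypts each block independently with the same key, so equal ciphertext blocks imply equal plaintext blocks.
C[1] = C[2] = 131, so P[1] = P[2].
C[3] = C[4] = C[5] = 31, so P[3] = P[4] = P[5].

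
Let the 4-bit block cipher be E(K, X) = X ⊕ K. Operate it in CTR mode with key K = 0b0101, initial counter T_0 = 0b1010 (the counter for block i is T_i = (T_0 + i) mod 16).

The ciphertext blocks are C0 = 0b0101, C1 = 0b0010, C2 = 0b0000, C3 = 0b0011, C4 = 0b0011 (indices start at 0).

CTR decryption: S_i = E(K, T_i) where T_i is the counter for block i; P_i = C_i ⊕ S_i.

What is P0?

P0 = 0b1010

P0: T = 0b1010, S = E(K, T) = 0b1111; 0b0101 ⊕ 0b1111 = 0b1010.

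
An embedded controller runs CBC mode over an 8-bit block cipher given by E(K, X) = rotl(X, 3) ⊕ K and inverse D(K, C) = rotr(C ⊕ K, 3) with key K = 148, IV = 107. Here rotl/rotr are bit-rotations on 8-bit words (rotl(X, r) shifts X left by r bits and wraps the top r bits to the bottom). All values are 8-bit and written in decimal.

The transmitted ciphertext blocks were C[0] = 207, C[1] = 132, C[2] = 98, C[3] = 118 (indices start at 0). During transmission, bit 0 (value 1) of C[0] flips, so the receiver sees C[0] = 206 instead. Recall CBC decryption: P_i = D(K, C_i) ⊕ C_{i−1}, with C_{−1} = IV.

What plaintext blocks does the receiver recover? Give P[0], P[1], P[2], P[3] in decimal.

Only C[0] changed, to 206. In CBC, a change in C_i garbles P_i and flips the same bit in P_{i+1}. Decrypting the received ciphertext:
P[0]: D(K, 206) = 75; 75 ⊕ 107 = 32.
P[1]: D(K, 132) = 2; 2 ⊕ 206 = 204.
P[2]: D(K, 98) = 222; 222 ⊕ 132 = 90.
P[3]: D(K, 118) = 92; 92 ⊕ 98 = 62.
Blocks that differ from the original plaintext: P[0], P[1].

P[0] = 32, P[1] = 204, P[2] = 90, P[3] = 62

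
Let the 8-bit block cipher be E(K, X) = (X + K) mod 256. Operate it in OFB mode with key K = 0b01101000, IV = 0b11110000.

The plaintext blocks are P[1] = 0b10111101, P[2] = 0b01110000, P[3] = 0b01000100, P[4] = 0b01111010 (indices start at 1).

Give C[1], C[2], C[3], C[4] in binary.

OFB encryption: S_i = E(K, S_{i−1}) with S_{0} = IV; C_i = P_i ⊕ S_i.
C[1]: S = E(K, 0b11110000) = 0b01011000; 0b10111101 ⊕ 0b01011000 = 0b11100101.
C[2]: S = E(K, 0b01011000) = 0b11000000; 0b01110000 ⊕ 0b11000000 = 0b10110000.
C[3]: S = E(K, 0b11000000) = 0b00101000; 0b01000100 ⊕ 0b00101000 = 0b01101100.
C[4]: S = E(K, 0b00101000) = 0b10010000; 0b01111010 ⊕ 0b10010000 = 0b11101010.

C[1] = 0b11100101, C[2] = 0b10110000, C[3] = 0b01101100, C[4] = 0b11101010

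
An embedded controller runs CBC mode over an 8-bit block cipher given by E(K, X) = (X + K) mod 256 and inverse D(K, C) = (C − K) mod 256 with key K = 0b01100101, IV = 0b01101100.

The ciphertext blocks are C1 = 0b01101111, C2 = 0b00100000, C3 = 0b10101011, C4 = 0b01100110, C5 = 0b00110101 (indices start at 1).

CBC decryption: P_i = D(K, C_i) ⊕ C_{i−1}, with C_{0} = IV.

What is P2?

P2 = 0b11010100

P2: D(K, 0b00100000) = 0b10111011; 0b10111011 ⊕ 0b01101111 = 0b11010100.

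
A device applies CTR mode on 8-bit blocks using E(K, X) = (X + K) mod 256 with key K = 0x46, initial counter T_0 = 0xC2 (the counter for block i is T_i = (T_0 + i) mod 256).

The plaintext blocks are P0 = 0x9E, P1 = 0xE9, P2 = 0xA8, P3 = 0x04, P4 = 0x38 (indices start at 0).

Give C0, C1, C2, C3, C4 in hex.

C0 = 0x96, C1 = 0xE0, C2 = 0xA2, C3 = 0x0F, C4 = 0x34

CTR encryption: S_i = E(K, T_i) where T_i is the counter for block i; C_i = P_i ⊕ S_i.
C0: T = 0xC2, S = E(K, T) = 0x08; 0x9E ⊕ 0x08 = 0x96.
C1: T = 0xC3, S = E(K, T) = 0x09; 0xE9 ⊕ 0x09 = 0xE0.
C2: T = 0xC4, S = E(K, T) = 0x0A; 0xA8 ⊕ 0x0A = 0xA2.
C3: T = 0xC5, S = E(K, T) = 0x0B; 0x04 ⊕ 0x0B = 0x0F.
C4: T = 0xC6, S = E(K, T) = 0x0C; 0x38 ⊕ 0x0C = 0x34.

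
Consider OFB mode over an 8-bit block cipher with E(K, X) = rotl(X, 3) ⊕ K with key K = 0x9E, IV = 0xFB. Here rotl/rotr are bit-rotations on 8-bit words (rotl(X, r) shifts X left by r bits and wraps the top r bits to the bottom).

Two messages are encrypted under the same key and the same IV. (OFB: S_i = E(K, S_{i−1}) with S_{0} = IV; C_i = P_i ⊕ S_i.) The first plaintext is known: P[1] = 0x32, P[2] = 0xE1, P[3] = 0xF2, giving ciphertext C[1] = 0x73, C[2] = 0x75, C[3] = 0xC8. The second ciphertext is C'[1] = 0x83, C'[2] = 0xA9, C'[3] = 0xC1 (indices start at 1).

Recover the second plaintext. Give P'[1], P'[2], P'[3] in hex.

In OFB with a reused IV, both messages share the same keystream S_i, so C_i ⊕ C'_i = P_i ⊕ P'_i and thus P'_i = P_i ⊕ C_i ⊕ C'_i.
P'[1]: 0x32 ⊕ 0x73 ⊕ 0x83 = 0xC2.
P'[2]: 0xE1 ⊕ 0x75 ⊕ 0xA9 = 0x3D.
P'[3]: 0xF2 ⊕ 0xC8 ⊕ 0xC1 = 0xFB.

P'[1] = 0xC2, P'[2] = 0x3D, P'[3] = 0xFB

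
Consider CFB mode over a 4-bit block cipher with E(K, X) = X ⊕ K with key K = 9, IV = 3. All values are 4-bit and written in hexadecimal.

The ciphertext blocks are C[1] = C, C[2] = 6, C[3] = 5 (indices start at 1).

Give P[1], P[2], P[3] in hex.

CFB decryption: P_i = C_i ⊕ E(K, C_{i−1}), with C_{0} = IV.
P[1]: E(K, 3) = A; C ⊕ A = 6.
P[2]: E(K, C) = 5; 6 ⊕ 5 = 3.
P[3]: E(K, 6) = F; 5 ⊕ F = A.

P[1] = 6, P[2] = 3, P[3] = A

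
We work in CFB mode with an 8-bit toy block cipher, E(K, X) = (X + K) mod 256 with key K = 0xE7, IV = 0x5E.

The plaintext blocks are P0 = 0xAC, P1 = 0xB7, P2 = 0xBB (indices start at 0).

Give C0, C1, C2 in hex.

C0 = 0xE9, C1 = 0x67, C2 = 0xF5

CFB encryption: C_i = P_i ⊕ E(K, C_{i−1}), with C_{−1} = IV.
C0: E(K, 0x5E) = 0x45; 0xAC ⊕ 0x45 = 0xE9.
C1: E(K, 0xE9) = 0xD0; 0xB7 ⊕ 0xD0 = 0x67.
C2: E(K, 0x67) = 0x4E; 0xBB ⊕ 0x4E = 0xF5.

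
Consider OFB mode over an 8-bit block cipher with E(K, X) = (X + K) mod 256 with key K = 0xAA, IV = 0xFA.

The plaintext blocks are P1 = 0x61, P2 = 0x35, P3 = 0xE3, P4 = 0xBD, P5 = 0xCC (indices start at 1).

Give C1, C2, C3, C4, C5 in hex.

C1 = 0xC5, C2 = 0x7B, C3 = 0x1B, C4 = 0x1F, C5 = 0x80

OFB encryption: S_i = E(K, S_{i−1}) with S_{0} = IV; C_i = P_i ⊕ S_i.
C1: S = E(K, 0xFA) = 0xA4; 0x61 ⊕ 0xA4 = 0xC5.
C2: S = E(K, 0xA4) = 0x4E; 0x35 ⊕ 0x4E = 0x7B.
C3: S = E(K, 0x4E) = 0xF8; 0xE3 ⊕ 0xF8 = 0x1B.
C4: S = E(K, 0xF8) = 0xA2; 0xBD ⊕ 0xA2 = 0x1F.
C5: S = E(K, 0xA2) = 0x4C; 0xCC ⊕ 0x4C = 0x80.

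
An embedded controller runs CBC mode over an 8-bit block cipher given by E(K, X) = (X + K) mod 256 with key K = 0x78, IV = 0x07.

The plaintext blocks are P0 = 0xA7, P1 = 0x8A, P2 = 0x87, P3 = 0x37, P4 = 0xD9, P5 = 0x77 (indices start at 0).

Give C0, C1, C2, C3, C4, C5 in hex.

C0 = 0x18, C1 = 0x0A, C2 = 0x05, C3 = 0xAA, C4 = 0xEB, C5 = 0x14

CBC encryption: C_i = E(K, P_i ⊕ C_{i−1}), with C_{−1} = IV.
C0: P0 ⊕ 0x07 = 0xA0; E(K, 0xA0) = 0x18.
C1: P1 ⊕ 0x18 = 0x92; E(K, 0x92) = 0x0A.
C2: P2 ⊕ 0x0A = 0x8D; E(K, 0x8D) = 0x05.
C3: P3 ⊕ 0x05 = 0x32; E(K, 0x32) = 0xAA.
C4: P4 ⊕ 0xAA = 0x73; E(K, 0x73) = 0xEB.
C5: P5 ⊕ 0xEB = 0x9C; E(K, 0x9C) = 0x14.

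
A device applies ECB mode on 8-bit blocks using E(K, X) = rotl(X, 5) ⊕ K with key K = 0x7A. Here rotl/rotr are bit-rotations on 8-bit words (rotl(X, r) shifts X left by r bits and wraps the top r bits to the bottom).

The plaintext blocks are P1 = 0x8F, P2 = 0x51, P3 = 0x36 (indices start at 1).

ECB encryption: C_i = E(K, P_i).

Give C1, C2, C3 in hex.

C1: E(K, 0x8F) = 0x8B.
C2: E(K, 0x51) = 0x50.
C3: E(K, 0x36) = 0xBC.

C1 = 0x8B, C2 = 0x50, C3 = 0xBC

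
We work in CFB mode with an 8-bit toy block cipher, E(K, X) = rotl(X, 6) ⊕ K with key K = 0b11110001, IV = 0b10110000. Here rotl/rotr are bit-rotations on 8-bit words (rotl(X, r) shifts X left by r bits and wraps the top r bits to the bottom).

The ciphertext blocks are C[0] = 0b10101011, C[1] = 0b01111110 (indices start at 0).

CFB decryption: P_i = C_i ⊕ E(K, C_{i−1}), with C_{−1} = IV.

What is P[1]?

P[1]: E(K, 0b10101011) = 0b00011011; 0b01111110 ⊕ 0b00011011 = 0b01100101.

P[1] = 0b01100101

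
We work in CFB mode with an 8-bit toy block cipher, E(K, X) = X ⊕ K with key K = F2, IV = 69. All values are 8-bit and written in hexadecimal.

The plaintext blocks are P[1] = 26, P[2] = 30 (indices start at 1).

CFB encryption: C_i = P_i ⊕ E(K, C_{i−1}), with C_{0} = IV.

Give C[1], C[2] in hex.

C[1]: E(K, 69) = 9B; 26 ⊕ 9B = BD.
C[2]: E(K, BD) = 4F; 30 ⊕ 4F = 7F.

C[1] = BD, C[2] = 7F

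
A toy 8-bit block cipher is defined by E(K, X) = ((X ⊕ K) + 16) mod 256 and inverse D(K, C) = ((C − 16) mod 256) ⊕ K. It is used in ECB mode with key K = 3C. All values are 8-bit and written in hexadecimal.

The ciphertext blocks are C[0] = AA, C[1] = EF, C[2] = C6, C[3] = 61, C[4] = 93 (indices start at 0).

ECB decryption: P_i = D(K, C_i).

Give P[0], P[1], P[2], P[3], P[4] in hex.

P[0] = A8, P[1] = E5, P[2] = 8C, P[3] = 77, P[4] = 41

P[0]: D(K, AA) = A8.
P[1]: D(K, EF) = E5.
P[2]: D(K, C6) = 8C.
P[3]: D(K, 61) = 77.
P[4]: D(K, 93) = 41.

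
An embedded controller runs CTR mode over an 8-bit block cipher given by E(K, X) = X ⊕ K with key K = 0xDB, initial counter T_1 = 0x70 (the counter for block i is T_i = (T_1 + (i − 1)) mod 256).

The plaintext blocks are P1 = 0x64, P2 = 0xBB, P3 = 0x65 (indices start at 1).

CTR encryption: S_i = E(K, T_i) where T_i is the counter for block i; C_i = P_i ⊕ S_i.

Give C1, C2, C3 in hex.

C1: T = 0x70, S = E(K, T) = 0xAB; 0x64 ⊕ 0xAB = 0xCF.
C2: T = 0x71, S = E(K, T) = 0xAA; 0xBB ⊕ 0xAA = 0x11.
C3: T = 0x72, S = E(K, T) = 0xA9; 0x65 ⊕ 0xA9 = 0xCC.

C1 = 0xCF, C2 = 0x11, C3 = 0xCC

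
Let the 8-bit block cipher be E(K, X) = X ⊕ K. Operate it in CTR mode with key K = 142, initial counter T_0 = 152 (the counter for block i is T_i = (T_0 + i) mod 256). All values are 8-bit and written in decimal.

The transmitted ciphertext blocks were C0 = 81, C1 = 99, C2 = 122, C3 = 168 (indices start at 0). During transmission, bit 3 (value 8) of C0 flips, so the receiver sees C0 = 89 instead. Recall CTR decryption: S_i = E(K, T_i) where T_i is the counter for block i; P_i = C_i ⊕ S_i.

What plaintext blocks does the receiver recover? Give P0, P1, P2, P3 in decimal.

P0 = 79, P1 = 116, P2 = 110, P3 = 189

Only C0 changed, to 89. In CTR, a change in C_i flips the same bit in P_i only; the keystream is unaffected. Decrypting the received ciphertext:
P0: T = 152, S = E(K, T) = 22; 89 ⊕ 22 = 79.
P1: T = 153, S = E(K, T) = 23; 99 ⊕ 23 = 116.
P2: T = 154, S = E(K, T) = 20; 122 ⊕ 20 = 110.
P3: T = 155, S = E(K, T) = 21; 168 ⊕ 21 = 189.
Blocks that differ from the original plaintext: P0.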